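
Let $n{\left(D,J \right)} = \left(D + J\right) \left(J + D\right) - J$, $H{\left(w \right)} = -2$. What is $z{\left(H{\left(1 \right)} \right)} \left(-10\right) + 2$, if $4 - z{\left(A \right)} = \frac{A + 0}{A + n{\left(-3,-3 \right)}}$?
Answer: $- \frac{1426}{37} \approx -38.541$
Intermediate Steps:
$n{\left(D,J \right)} = \left(D + J\right)^{2} - J$ ($n{\left(D,J \right)} = \left(D + J\right) \left(D + J\right) - J = \left(D + J\right)^{2} - J$)
$z{\left(A \right)} = 4 - \frac{A}{39 + A}$ ($z{\left(A \right)} = 4 - \frac{A + 0}{A - \left(-3 - \left(-3 - 3\right)^{2}\right)} = 4 - \frac{A}{A + \left(\left(-6\right)^{2} + 3\right)} = 4 - \frac{A}{A + \left(36 + 3\right)} = 4 - \frac{A}{A + 39} = 4 - \frac{A}{39 + A}$)
$z{\left(H{\left(1 \right)} \right)} \left(-10\right) + 2 = \frac{3 \left(52 - 2\right)}{39 - 2} \left(-10\right) + 2 = 3 \cdot \frac{1}{37} \cdot 50 \left(-10\right) + 2 = \frac{150}{37} \left(-10\right) + 2 = - \frac{1500}{37} + 2 = - \frac{1426}{37}$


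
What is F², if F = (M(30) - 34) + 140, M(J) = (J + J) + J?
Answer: 38416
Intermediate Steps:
M(J) = 3*J (M(J) = 2*J + J = 3*J)
F = 196 (F = (3*30 - 34) + 140 = (90 - 34) + 140 = 56 + 140 = 196)
F² = 196² = 38416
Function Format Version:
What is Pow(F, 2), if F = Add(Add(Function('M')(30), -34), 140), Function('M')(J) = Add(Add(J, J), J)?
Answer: 38416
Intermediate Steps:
Function('M')(J) = Mul(3, J) (Function('M')(J) = Add(Mul(2, J), J) = Mul(3, J))
F = 196 (F = Add(Add(Mul(3, 30), -34), 140) = Add(Add(90, -34), 140) = Add(56, 140) = 196)
Pow(F, 2) = Pow(196, 2) = 38416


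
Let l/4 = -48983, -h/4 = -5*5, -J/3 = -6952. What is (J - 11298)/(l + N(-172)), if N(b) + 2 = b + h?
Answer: -4779/98003 ≈ -0.048764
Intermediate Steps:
J = 20856 (J = -3*(-6952) = 20856)
h = 100 (h = -(-20)*5 = -4*(-25) = 100)
N(b) = 98 + b (N(b) = -2 + (b + 100) = -2 + (100 + b) = 98 + b)
l = -195932 (l = 4*(-48983) = -195932)
(J - 11298)/(l + N(-172)) = (20856 - 11298)/(-195932 + (98 - 172)) = 9558/(-195932 - 74) = 9558/(-196006) = 9558*(-1/196006) = -4779/98003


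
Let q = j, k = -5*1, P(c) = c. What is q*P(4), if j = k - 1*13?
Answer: -72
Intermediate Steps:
k = -5
j = -18 (j = -5 - 1*13 = -5 - 13 = -18)
q = -18
q*P(4) = -18*4 = -72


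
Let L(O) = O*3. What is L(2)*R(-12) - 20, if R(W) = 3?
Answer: -2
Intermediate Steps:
L(O) = 3*O
L(2)*R(-12) - 20 = (3*2)*3 - 20 = 6*3 - 20 = 18 - 20 = -2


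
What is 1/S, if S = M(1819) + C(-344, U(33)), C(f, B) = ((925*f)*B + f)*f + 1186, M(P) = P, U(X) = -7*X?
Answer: -1/25285323459 ≈ -3.9549e-11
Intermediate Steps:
C(f, B) = 1186 + f*(f + 925*B*f) (C(f, B) = (925*B*f + f)*f + 1186 = (f + 925*B*f)*f + 1186 = f*(f + 925*B*f) + 1186 = 1186 + f*(f + 925*B*f))
S = -25285323459 (S = 1819 + (1186 + (-344)**2 + 925*(-7*33)*(-344)**2) = 1819 + (1186 + 118336 + 925*(-231)*118336) = 1819 + (1186 + 118336 - 25285444800) = 1819 - 25285325278 = -25285323459)
1/S = 1/(-25285323459) = -1/25285323459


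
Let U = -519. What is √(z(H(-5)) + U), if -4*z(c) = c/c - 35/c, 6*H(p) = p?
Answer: I*√2119/2 ≈ 23.016*I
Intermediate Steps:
H(p) = p/6
z(c) = -¼ + 35/(4*c) (z(c) = -(c/c - 35/c)/4 = -(1 - 35/c)/4 = -¼ + 35/(4*c))
√(z(H(-5)) + U) = √((35 - (-5)/6)/(4*(((⅙)*(-5)))) - 519) = √((35 - 1*(-⅚))/(4*(-⅚)) - 519) = √((¼)*(-6/5)*(35 + ⅚) - 519) = √((¼)*(-6/5)*(215/6) - 519) = √(-43/4 - 519) = √(-2119/4) = I*√2119/2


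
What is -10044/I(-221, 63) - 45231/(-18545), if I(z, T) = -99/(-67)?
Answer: -1386149199/203995 ≈ -6795.0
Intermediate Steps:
I(z, T) = 99/67 (I(z, T) = -99*(-1/67) = 99/67)
-10044/I(-221, 63) - 45231/(-18545) = -10044/99/67 - 45231/(-18545) = -10044*67/99 - 45231*(-1/18545) = -74772/11 + 45231/18545 = -1386149199/203995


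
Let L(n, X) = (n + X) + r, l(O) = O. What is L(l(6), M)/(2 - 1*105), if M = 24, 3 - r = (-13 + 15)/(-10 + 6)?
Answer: -67/206 ≈ -0.32524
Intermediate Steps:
r = 7/2 (r = 3 - (-13 + 15)/(-10 + 6) = 3 - 2/(-4) = 3 - 2*(-1)/4 = 3 - 1*(-1/2) = 3 + 1/2 = 7/2 ≈ 3.5000)
L(n, X) = 7/2 + X + n (L(n, X) = (n + X) + 7/2 = (X + n) + 7/2 = 7/2 + X + n)
L(l(6), M)/(2 - 1*105) = (7/2 + 24 + 6)/(2 - 1*105) = 67/(2*(2 - 105)) = (67/2)/(-103) = (67/2)*(-1/103) = -67/206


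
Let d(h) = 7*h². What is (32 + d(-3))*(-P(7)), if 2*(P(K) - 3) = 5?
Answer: -1045/2 ≈ -522.50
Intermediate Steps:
P(K) = 11/2 (P(K) = 3 + (½)*5 = 3 + 5/2 = 11/2)
(32 + d(-3))*(-P(7)) = (32 + 7*(-3)²)*(-1*11/2) = (32 + 7*9)*(-11/2) = (32 + 63)*(-11/2) = 95*(-11/2) = -1045/2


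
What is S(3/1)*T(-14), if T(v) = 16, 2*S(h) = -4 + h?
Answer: -8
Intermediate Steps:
S(h) = -2 + h/2 (S(h) = (-4 + h)/2 = -2 + h/2)
S(3/1)*T(-14) = (-2 + (3/1)/2)*16 = (-2 + (3*1)/2)*16 = (-2 + (1/2)*3)*16 = (-2 + 3/2)*16 = -1/2*16 = -8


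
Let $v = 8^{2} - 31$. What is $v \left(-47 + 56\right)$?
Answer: $297$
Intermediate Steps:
$v = 33$ ($v = 64 - 31 = 33$)
$v \left(-47 + 56\right) = 33 \left(-47 + 56\right) = 33 \cdot 9 = 297$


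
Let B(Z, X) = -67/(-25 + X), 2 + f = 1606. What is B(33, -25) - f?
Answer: -80133/50 ≈ -1602.7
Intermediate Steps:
f = 1604 (f = -2 + 1606 = 1604)
B(33, -25) - f = -67/(-25 - 25) - 1*1604 = -67/(-50) - 1604 = -67*(-1/50) - 1604 = 67/50 - 1604 = -80133/50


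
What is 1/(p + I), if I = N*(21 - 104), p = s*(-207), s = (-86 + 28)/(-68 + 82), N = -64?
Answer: 7/43187 ≈ 0.00016209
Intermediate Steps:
s = -29/7 (s = -58/14 = -58*1/14 = -29/7 ≈ -4.1429)
p = 6003/7 (p = -29/7*(-207) = 6003/7 ≈ 857.57)
I = 5312 (I = -64*(21 - 104) = -64*(-83) = 5312)
1/(p + I) = 1/(6003/7 + 5312) = 1/(43187/7) = 7/43187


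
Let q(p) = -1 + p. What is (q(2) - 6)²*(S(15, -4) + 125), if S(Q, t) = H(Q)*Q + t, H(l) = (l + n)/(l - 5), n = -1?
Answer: 3550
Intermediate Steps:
H(l) = (-1 + l)/(-5 + l) (H(l) = (l - 1)/(l - 5) = (-1 + l)/(-5 + l))
S(Q, t) = t + Q*(-1 + Q)/(-5 + Q) (S(Q, t) = ((-1 + Q)/(-5 + Q))*Q + t = Q*(-1 + Q)/(-5 + Q) + t = t + Q*(-1 + Q)/(-5 + Q))
(q(2) - 6)²*(S(15, -4) + 125) = ((-1 + 2) - 6)²*((15*(-1 + 15) - 4*(-5 + 15))/(-5 + 15) + 125) = (1 - 6)²*((15*14 - 4*10)/10 + 125) = (-5)²*((210 - 40)/10 + 125) = 25*((⅒)*170 + 125) = 25*(17 + 125) = 25*142 = 3550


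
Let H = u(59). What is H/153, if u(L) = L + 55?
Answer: 38/51 ≈ 0.74510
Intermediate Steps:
u(L) = 55 + L
H = 114 (H = 55 + 59 = 114)
H/153 = 114/153 = 114*(1/153) = 38/51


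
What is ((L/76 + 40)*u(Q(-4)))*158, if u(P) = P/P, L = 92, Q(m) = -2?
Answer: 123714/19 ≈ 6511.3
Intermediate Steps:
u(P) = 1
((L/76 + 40)*u(Q(-4)))*158 = ((92/76 + 40)*1)*158 = ((92*(1/76) + 40)*1)*158 = ((23/19 + 40)*1)*158 = ((783/19)*1)*158 = (783/19)*158 = 123714/19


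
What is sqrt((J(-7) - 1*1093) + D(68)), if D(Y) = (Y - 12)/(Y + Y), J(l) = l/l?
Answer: I*sqrt(315469)/17 ≈ 33.039*I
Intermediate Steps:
J(l) = 1
D(Y) = (-12 + Y)/(2*Y) (D(Y) = (-12 + Y)/((2*Y)) = (-12 + Y)*(1/(2*Y)) = (-12 + Y)/(2*Y))
sqrt((J(-7) - 1*1093) + D(68)) = sqrt((1 - 1*1093) + (1/2)*(-12 + 68)/68) = sqrt((1 - 1093) + (1/2)*(1/68)*56) = sqrt(-1092 + 7/17) = sqrt(-18557/17) = I*sqrt(315469)/17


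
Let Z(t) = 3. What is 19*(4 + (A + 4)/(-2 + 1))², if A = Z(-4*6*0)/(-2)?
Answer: 171/4 ≈ 42.750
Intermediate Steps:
A = -3/2 (A = 3/(-2) = 3*(-½) = -3/2 ≈ -1.5000)
19*(4 + (A + 4)/(-2 + 1))² = 19*(4 + (-3/2 + 4)/(-2 + 1))² = 19*(4 + (5/2)/(-1))² = 19*(4 + (5/2)*(-1))² = 19*(4 - 5/2)² = 19*(3/2)² = 19*(9/4) = 171/4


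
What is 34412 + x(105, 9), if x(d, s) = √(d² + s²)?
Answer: 34412 + 3*√1234 ≈ 34517.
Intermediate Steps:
34412 + x(105, 9) = 34412 + √(105² + 9²) = 34412 + √(11025 + 81) = 34412 + √11106 = 34412 + 3*√1234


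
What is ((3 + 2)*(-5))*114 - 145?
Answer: -2995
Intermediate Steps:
((3 + 2)*(-5))*114 - 145 = (5*(-5))*114 - 145 = -25*114 - 145 = -2850 - 145 = -2995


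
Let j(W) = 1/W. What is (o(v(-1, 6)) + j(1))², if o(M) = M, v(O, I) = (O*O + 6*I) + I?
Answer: 1936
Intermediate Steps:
v(O, I) = O² + 7*I (v(O, I) = (O² + 6*I) + I = O² + 7*I)
(o(v(-1, 6)) + j(1))² = (((-1)² + 7*6) + 1/1)² = ((1 + 42) + 1)² = (43 + 1)² = 44² = 1936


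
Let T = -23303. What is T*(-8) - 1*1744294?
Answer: -1557870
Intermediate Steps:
T*(-8) - 1*1744294 = -23303*(-8) - 1*1744294 = 186424 - 1744294 = -1557870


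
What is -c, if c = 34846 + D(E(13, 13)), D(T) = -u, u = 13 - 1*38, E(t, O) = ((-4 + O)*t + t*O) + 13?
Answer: -34871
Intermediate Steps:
E(t, O) = 13 + O*t + t*(-4 + O) (E(t, O) = (t*(-4 + O) + O*t) + 13 = (O*t + t*(-4 + O)) + 13 = 13 + O*t + t*(-4 + O))
u = -25 (u = 13 - 38 = -25)
D(T) = 25 (D(T) = -1*(-25) = 25)
c = 34871 (c = 34846 + 25 = 34871)
-c = -1*34871 = -34871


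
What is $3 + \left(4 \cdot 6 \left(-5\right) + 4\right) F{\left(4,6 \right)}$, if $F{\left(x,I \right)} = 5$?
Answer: $-577$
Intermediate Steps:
$3 + \left(4 \cdot 6 \left(-5\right) + 4\right) F{\left(4,6 \right)} = 3 + \left(4 \cdot 6 \left(-5\right) + 4\right) 5 = 3 + \left(4 \left(-30\right) + 4\right) 5 = 3 + \left(-120 + 4\right) 5 = 3 - 580 = -577$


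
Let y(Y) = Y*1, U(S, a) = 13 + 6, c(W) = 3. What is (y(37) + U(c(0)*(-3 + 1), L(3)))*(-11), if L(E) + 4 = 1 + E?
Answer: -616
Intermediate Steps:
L(E) = -3 + E (L(E) = -4 + (1 + E) = -3 + E)
U(S, a) = 19
y(Y) = Y
(y(37) + U(c(0)*(-3 + 1), L(3)))*(-11) = (37 + 19)*(-11) = 56*(-11) = -616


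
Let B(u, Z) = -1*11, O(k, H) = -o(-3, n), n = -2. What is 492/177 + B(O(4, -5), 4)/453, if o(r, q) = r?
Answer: 73643/26727 ≈ 2.7554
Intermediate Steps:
O(k, H) = 3 (O(k, H) = -1*(-3) = 3)
B(u, Z) = -11
492/177 + B(O(4, -5), 4)/453 = 492/177 - 11/453 = 492*(1/177) - 11*1/453 = 164/59 - 11/453 = 73643/26727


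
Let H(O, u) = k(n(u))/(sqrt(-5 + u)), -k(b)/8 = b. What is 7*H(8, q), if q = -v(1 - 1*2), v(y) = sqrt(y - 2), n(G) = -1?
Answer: 56/sqrt(-5 - I*sqrt(3)) ≈ 4.0403 + 24.007*I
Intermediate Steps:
v(y) = sqrt(-2 + y)
k(b) = -8*b
q = -I*sqrt(3) (q = -sqrt(-2 + (1 - 1*2)) = -sqrt(-2 + (1 - 2)) = -sqrt(-2 - 1) = -sqrt(-3) = -I*sqrt(3) ≈ -1.732*I)
H(O, u) = 8/sqrt(-5 + u) (H(O, u) = (-8*(-1))/(sqrt(-5 + u)) = 8/sqrt(-5 + u))
7*H(8, q) = 7*(8/sqrt(-5 - I*sqrt(3))) = 56/sqrt(-5 - I*sqrt(3))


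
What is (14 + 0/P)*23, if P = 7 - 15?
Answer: 322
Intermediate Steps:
P = -8
(14 + 0/P)*23 = (14 + 0/(-8))*23 = (14 + 0*(-⅛))*23 = (14 + 0)*23 = 14*23 = 322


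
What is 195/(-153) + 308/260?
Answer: -298/3315 ≈ -0.089894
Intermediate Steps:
195/(-153) + 308/260 = 195*(-1/153) + 308*(1/260) = -65/51 + 77/65 = -298/3315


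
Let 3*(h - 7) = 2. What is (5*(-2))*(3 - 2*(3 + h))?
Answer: 550/3 ≈ 183.33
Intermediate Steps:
h = 23/3 (h = 7 + (⅓)*2 = 7 + ⅔ = 23/3 ≈ 7.6667)
(5*(-2))*(3 - 2*(3 + h)) = (5*(-2))*(3 - 2*(3 + 23/3)) = -10*(3 - 2*32/3) = -10*(3 - 64/3) = -10*(-55/3) = 550/3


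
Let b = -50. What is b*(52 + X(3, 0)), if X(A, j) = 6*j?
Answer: -2600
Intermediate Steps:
b*(52 + X(3, 0)) = -50*(52 + 6*0) = -50*(52 + 0) = -50*52 = -2600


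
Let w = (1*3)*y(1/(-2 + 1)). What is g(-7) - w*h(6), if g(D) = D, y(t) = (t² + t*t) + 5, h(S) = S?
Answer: -133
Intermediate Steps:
y(t) = 5 + 2*t² (y(t) = (t² + t²) + 5 = 2*t² + 5 = 5 + 2*t²)
w = 21 (w = (1*3)*(5 + 2*(1/(-2 + 1))²) = 3*(5 + 2*(1/(-1))²) = 3*(5 + 2*(-1)²) = 3*(5 + 2*1) = 3*(5 + 2) = 3*7 = 21)
g(-7) - w*h(6) = -7 - 21*6 = -7 - 1*126 = -7 - 126 = -133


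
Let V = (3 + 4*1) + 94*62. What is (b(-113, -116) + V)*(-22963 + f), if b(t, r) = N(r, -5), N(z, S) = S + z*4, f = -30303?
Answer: -285825356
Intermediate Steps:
V = 5835 (V = (3 + 4) + 5828 = 7 + 5828 = 5835)
N(z, S) = S + 4*z
b(t, r) = -5 + 4*r
(b(-113, -116) + V)*(-22963 + f) = ((-5 + 4*(-116)) + 5835)*(-22963 - 30303) = ((-5 - 464) + 5835)*(-53266) = (-469 + 5835)*(-53266) = 5366*(-53266) = -285825356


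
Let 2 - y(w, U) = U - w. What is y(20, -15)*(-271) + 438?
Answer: -9589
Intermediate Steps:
y(w, U) = 2 + w - U (y(w, U) = 2 - (U - w) = 2 + (w - U) = 2 + w - U)
y(20, -15)*(-271) + 438 = (2 + 20 - 1*(-15))*(-271) + 438 = (2 + 20 + 15)*(-271) + 438 = 37*(-271) + 438 = -10027 + 438 = -9589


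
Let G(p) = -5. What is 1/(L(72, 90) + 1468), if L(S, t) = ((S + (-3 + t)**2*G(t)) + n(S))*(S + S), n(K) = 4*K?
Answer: -1/5396372 ≈ -1.8531e-7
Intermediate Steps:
L(S, t) = 2*S*(-5*(-3 + t)**2 + 5*S) (L(S, t) = ((S + (-3 + t)**2*(-5)) + 4*S)*(S + S) = ((S - 5*(-3 + t)**2) + 4*S)*(2*S) = (-5*(-3 + t)**2 + 5*S)*(2*S) = 2*S*(-5*(-3 + t)**2 + 5*S))
1/(L(72, 90) + 1468) = 1/(10*72*(72 - (-3 + 90)**2) + 1468) = 1/(10*72*(72 - 1*87**2) + 1468) = 1/(10*72*(72 - 1*7569) + 1468) = 1/(10*72*(72 - 7569) + 1468) = 1/(10*72*(-7497) + 1468) = 1/(-5397840 + 1468) = 1/(-5396372) = -1/5396372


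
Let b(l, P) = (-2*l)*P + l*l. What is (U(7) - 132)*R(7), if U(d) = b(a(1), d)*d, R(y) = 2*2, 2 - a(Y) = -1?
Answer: -1452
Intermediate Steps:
a(Y) = 3 (a(Y) = 2 - 1*(-1) = 2 + 1 = 3)
R(y) = 4
b(l, P) = l**2 - 2*P*l (b(l, P) = -2*P*l + l**2 = l**2 - 2*P*l)
U(d) = d*(9 - 6*d) (U(d) = (3*(3 - 2*d))*d = (9 - 6*d)*d = d*(9 - 6*d))
(U(7) - 132)*R(7) = (3*7*(3 - 2*7) - 132)*4 = (3*7*(3 - 14) - 132)*4 = (3*7*(-11) - 132)*4 = (-231 - 132)*4 = -363*4 = -1452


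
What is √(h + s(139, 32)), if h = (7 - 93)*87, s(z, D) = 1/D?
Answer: I*√478846/8 ≈ 86.498*I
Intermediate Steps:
h = -7482 (h = -86*87 = -7482)
√(h + s(139, 32)) = √(-7482 + 1/32) = √(-239423/32) = I*√478846/8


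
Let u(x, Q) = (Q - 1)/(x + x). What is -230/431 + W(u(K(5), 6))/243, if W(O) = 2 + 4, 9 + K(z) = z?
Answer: -17768/34911 ≈ -0.50895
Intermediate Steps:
K(z) = -9 + z
u(x, Q) = (-1 + Q)/(2*x) (u(x, Q) = (-1 + Q)/((2*x)) = (-1 + Q)*(1/(2*x)) = (-1 + Q)/(2*x))
W(O) = 6
-230/431 + W(u(K(5), 6))/243 = -230/431 + 6/243 = -230*1/431 + 6*(1/243) = -230/431 + 2/81 = -17768/34911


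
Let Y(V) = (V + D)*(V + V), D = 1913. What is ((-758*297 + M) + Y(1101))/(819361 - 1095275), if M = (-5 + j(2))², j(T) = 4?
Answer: -6411703/275914 ≈ -23.238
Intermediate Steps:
M = 1 (M = (-5 + 4)² = (-1)² = 1)
Y(V) = 2*V*(1913 + V) (Y(V) = (V + 1913)*(V + V) = (1913 + V)*(2*V) = 2*V*(1913 + V))
((-758*297 + M) + Y(1101))/(819361 - 1095275) = ((-758*297 + 1) + 2*1101*(1913 + 1101))/(819361 - 1095275) = ((-225126 + 1) + 2*1101*3014)/(-275914) = (-225125 + 6636828)*(-1/275914) = 6411703*(-1/275914) = -6411703/275914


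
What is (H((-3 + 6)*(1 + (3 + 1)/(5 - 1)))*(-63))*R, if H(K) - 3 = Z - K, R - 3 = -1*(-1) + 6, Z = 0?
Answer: 1890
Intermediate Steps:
R = 10 (R = 3 + (-1*(-1) + 6) = 3 + (1 + 6) = 3 + 7 = 10)
H(K) = 3 - K (H(K) = 3 + (0 - K) = 3 - K)
(H((-3 + 6)*(1 + (3 + 1)/(5 - 1)))*(-63))*R = ((3 - (-3 + 6)*(1 + (3 + 1)/(5 - 1)))*(-63))*10 = ((3 - 3*(1 + 4/4))*(-63))*10 = ((3 - 3*(1 + 4*(1/4)))*(-63))*10 = ((3 - 3*(1 + 1))*(-63))*10 = ((3 - 3*2)*(-63))*10 = ((3 - 1*6)*(-63))*10 = ((3 - 6)*(-63))*10 = -3*(-63)*10 = 189*10 = 1890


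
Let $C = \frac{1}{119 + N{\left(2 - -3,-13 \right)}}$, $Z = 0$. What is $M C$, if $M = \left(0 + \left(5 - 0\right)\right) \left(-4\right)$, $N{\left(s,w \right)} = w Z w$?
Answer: $- \frac{20}{119} \approx -0.16807$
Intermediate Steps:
$N{\left(s,w \right)} = 0$ ($N{\left(s,w \right)} = w 0 w = 0 w = 0$)
$C = \frac{1}{119}$ ($C = \frac{1}{119 + 0} = \frac{1}{119} \approx 0.0084034$)
$M = -20$ ($M = \left(0 + \left(5 + 0\right)\right) \left(-4\right) = \left(0 + 5\right) \left(-4\right) = 5 \left(-4\right) = -20$)
$M C = \left(-20\right) \frac{1}{119} = - \frac{20}{119}$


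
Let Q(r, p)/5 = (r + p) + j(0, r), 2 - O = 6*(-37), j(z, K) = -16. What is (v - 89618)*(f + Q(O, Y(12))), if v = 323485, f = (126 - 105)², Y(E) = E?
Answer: 360389047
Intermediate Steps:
O = 224 (O = 2 - 6*(-37) = 2 - 1*(-222) = 2 + 222 = 224)
f = 441 (f = 21² = 441)
Q(r, p) = -80 + 5*p + 5*r (Q(r, p) = 5*((r + p) - 16) = 5*((p + r) - 16) = 5*(-16 + p + r) = -80 + 5*p + 5*r)
(v - 89618)*(f + Q(O, Y(12))) = (323485 - 89618)*(441 + (-80 + 5*12 + 5*224)) = 233867*(441 + (-80 + 60 + 1120)) = 233867*(441 + 1100) = 233867*1541 = 360389047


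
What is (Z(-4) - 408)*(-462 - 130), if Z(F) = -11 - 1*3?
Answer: 249824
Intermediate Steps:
Z(F) = -14 (Z(F) = -11 - 3 = -14)
(Z(-4) - 408)*(-462 - 130) = (-14 - 408)*(-462 - 130) = -422*(-592) = 249824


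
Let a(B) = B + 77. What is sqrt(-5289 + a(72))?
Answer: 2*I*sqrt(1285) ≈ 71.694*I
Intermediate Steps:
a(B) = 77 + B
sqrt(-5289 + a(72)) = sqrt(-5289 + (77 + 72)) = sqrt(-5289 + 149) = sqrt(-5140) = 2*I*sqrt(1285)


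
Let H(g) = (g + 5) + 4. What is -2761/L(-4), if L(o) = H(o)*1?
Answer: -2761/5 ≈ -552.20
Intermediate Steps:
H(g) = 9 + g (H(g) = (5 + g) + 4 = 9 + g)
L(o) = 9 + o (L(o) = (9 + o)*1 = 9 + o)
-2761/L(-4) = -2761/(9 - 4) = -2761/5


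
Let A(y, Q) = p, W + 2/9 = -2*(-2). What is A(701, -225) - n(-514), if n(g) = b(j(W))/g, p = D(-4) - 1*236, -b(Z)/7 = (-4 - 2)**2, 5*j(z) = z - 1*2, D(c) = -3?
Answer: -61549/257 ≈ -239.49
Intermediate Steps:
W = 34/9 (W = -2/9 - 2*(-2) = -2/9 + 4 = 34/9 ≈ 3.7778)
j(z) = -2/5 + z/5 (j(z) = (z - 1*2)/5 = (z - 2)/5 = (-2 + z)/5 = -2/5 + z/5)
b(Z) = -252 (b(Z) = -7*(-4 - 2)**2 = -7*(-6)**2 = -7*36 = -252)
p = -239 (p = -3 - 1*236 = -3 - 236 = -239)
A(y, Q) = -239
n(g) = -252/g
A(701, -225) - n(-514) = -239 - (-252)/(-514) = -239 - (-252)*(-1)/514 = -239 - 1*126/257 = -239 - 126/257 = -61549/257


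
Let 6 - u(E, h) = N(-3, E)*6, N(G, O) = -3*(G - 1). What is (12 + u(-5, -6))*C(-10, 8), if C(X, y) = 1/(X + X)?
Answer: 27/10 ≈ 2.7000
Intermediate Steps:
N(G, O) = 3 - 3*G (N(G, O) = -3*(-1 + G) = 3 - 3*G)
C(X, y) = 1/(2*X)
u(E, h) = -66 (u(E, h) = 6 - (3 - 3*(-3))*6 = 6 - (3 + 9)*6 = 6 - 12*6 = 6 - 1*72 = 6 - 72 = -66)
(12 + u(-5, -6))*C(-10, 8) = (12 - 66)*((½)/(-10)) = -27*(-1)/10 = -54*(-1/20) = 27/10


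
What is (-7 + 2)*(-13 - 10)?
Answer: 115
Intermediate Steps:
(-7 + 2)*(-13 - 10) = -5*(-23) = 115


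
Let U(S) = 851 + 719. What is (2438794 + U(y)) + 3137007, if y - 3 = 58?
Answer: 5577371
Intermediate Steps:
y = 61 (y = 3 + 58 = 61)
U(S) = 1570
(2438794 + U(y)) + 3137007 = (2438794 + 1570) + 3137007 = 2440364 + 3137007 = 5577371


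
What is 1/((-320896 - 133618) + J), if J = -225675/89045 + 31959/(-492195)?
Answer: -265621235/120729260440522 ≈ -2.2001e-6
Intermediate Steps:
J = -690435732/265621235 (J = -225675*1/89045 + 31959*(-1/492195) = -45135/17809 - 10653/164065 = -690435732/265621235 ≈ -2.5993)
1/((-320896 - 133618) + J) = 1/((-320896 - 133618) - 690435732/265621235) = 1/(-454514 - 690435732/265621235) = 1/(-120729260440522/265621235) = -265621235/120729260440522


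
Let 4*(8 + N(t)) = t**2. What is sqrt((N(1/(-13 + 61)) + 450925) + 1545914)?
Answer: sqrt(18402794497)/96 ≈ 1413.1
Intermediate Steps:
N(t) = -8 + t**2/4
sqrt((N(1/(-13 + 61)) + 450925) + 1545914) = sqrt(((-8 + (1/(-13 + 61))**2/4) + 450925) + 1545914) = sqrt(((-8 + (1/48)**2/4) + 450925) + 1545914) = sqrt(((-8 + (1/4)*(1/2304)) + 450925) + 1545914) = sqrt(((-8 + 1/9216) + 450925) + 1545914) = sqrt((-73727/9216 + 450925) + 1545914) = sqrt(4155651073/9216 + 1545914) = sqrt(18402794497/9216) = sqrt(18402794497)/96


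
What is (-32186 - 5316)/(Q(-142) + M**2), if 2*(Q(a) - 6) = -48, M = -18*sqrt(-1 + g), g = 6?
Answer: -18751/801 ≈ -23.409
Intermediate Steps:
M = -18*sqrt(5) (M = -18*sqrt(-1 + 6) = -18*sqrt(5) ≈ -40.249)
Q(a) = -18 (Q(a) = 6 + (1/2)*(-48) = 6 - 24 = -18)
(-32186 - 5316)/(Q(-142) + M**2) = (-32186 - 5316)/(-18 + (-18*sqrt(5))**2) = -37502/(-18 + 1620) = -37502/1602 = -37502*1/1602 = -18751/801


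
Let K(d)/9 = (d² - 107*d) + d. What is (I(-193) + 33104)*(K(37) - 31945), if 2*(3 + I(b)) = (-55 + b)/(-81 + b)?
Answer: -249065722878/137 ≈ -1.8180e+9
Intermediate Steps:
K(d) = -954*d + 9*d² (K(d) = 9*((d² - 107*d) + d) = 9*(d² - 106*d) = -954*d + 9*d²)
I(b) = -3 + (-55 + b)/(2*(-81 + b)) (I(b) = -3 + ((-55 + b)/(-81 + b))/2 = -3 + (-55 + b)/(2*(-81 + b)))
(I(-193) + 33104)*(K(37) - 31945) = ((431 - 5*(-193))/(2*(-81 - 193)) + 33104)*(9*37*(-106 + 37) - 31945) = ((½)*(431 + 965)/(-274) + 33104)*(9*37*(-69) - 31945) = ((½)*(-1/274)*1396 + 33104)*(-22977 - 31945) = (-349/137 + 33104)*(-54922) = (4534899/137)*(-54922) = -249065722878/137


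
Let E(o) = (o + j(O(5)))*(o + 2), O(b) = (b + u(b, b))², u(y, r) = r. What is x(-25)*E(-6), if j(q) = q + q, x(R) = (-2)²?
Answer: -3104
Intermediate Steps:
x(R) = 4
O(b) = 4*b² (O(b) = (b + b)² = (2*b)² = 4*b²)
j(q) = 2*q
E(o) = (2 + o)*(200 + o) (E(o) = (o + 2*(4*5²))*(o + 2) = (o + 2*(4*25))*(2 + o) = (o + 2*100)*(2 + o) = (o + 200)*(2 + o) = (200 + o)*(2 + o) = (2 + o)*(200 + o))
x(-25)*E(-6) = 4*(400 + (-6)² + 202*(-6)) = 4*(400 + 36 - 1212) = 4*(-776) = -3104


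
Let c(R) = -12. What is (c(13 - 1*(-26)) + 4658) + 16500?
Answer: 21146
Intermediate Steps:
(c(13 - 1*(-26)) + 4658) + 16500 = (-12 + 4658) + 16500 = 4646 + 16500 = 21146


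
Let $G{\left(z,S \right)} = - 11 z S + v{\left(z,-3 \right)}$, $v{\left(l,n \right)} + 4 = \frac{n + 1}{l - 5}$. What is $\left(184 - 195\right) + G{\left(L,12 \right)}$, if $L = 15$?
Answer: $- \frac{9976}{5} \approx -1995.2$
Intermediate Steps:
$v{\left(l,n \right)} = -4 + \frac{1 + n}{-5 + l}$ ($v{\left(l,n \right)} = -4 + \frac{n + 1}{l - 5} = -4 + \frac{1 + n}{-5 + l}$)
$G{\left(z,S \right)} = \frac{18 - 4 z}{-5 + z} - 11 S z$ ($G{\left(z,S \right)} = - 11 z S + \frac{21 - 3 - 4 z}{-5 + z} = - 11 S z + \frac{18 - 4 z}{-5 + z} = \frac{18 - 4 z}{-5 + z} - 11 S z$)
$\left(184 - 195\right) + G{\left(L,12 \right)} = \left(184 - 195\right) + \frac{18 - 60 - 132 \cdot 15 \left(-5 + 15\right)}{-5 + 15} = -11 + \frac{18 - 60 - 132 \cdot 15 \cdot 10}{10} = -11 + \frac{18 - 60 - 19800}{10} = -11 + \frac{1}{10} \left(-19842\right) = -11 - \frac{9921}{5} = - \frac{9976}{5}$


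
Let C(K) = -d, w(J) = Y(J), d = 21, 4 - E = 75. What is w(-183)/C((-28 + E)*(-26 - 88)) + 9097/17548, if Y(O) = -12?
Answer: 133871/122836 ≈ 1.0898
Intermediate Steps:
E = -71 (E = 4 - 1*75 = 4 - 75 = -71)
w(J) = -12
C(K) = -21 (C(K) = -1*21 = -21)
w(-183)/C((-28 + E)*(-26 - 88)) + 9097/17548 = -12/(-21) + 9097/17548 = -12*(-1/21) + 9097*(1/17548) = 4/7 + 9097/17548 = 133871/122836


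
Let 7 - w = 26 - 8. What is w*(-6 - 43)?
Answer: 539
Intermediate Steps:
w = -11 (w = 7 - (26 - 8) = 7 - 1*18 = 7 - 18 = -11)
w*(-6 - 43) = -11*(-6 - 43) = -11*(-49) = 539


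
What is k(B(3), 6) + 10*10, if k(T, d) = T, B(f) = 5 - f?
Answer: 102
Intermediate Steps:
k(B(3), 6) + 10*10 = (5 - 1*3) + 10*10 = (5 - 3) + 100 = 2 + 100 = 102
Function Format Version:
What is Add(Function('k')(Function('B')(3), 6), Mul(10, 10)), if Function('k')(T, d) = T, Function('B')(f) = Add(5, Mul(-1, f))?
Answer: 102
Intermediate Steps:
Add(Function('k')(Function('B')(3), 6), Mul(10, 10)) = Add(Add(5, Mul(-1, 3)), Mul(10, 10)) = Add(Add(5, -3), 100) = Add(2, 100) = 102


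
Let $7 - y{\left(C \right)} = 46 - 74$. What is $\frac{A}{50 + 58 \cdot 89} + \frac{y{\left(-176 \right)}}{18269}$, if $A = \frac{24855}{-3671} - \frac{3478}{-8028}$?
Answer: $\frac{981996432311}{1403075158483032} \approx 0.00069989$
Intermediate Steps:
$y{\left(C \right)} = 35$ ($y{\left(C \right)} = 7 - \left(46 - 74\right) = 7 - -28 = 7 + 28 = 35$)
$A = - \frac{93384101}{14735394}$ ($A = 24855 \left(- \frac{1}{3671}\right) - - \frac{1739}{4014} = - \frac{24855}{3671} + \frac{1739}{4014} = - \frac{93384101}{14735394} \approx -6.3374$)
$\frac{A}{50 + 58 \cdot 89} + \frac{y{\left(-176 \right)}}{18269} = - \frac{93384101}{14735394 \left(50 + 58 \cdot 89\right)} + \frac{35}{18269} = - \frac{93384101}{14735394 \left(50 + 5162\right)} + 35 \cdot \frac{1}{18269} = - \frac{93384101}{14735394 \cdot 5212} + \frac{35}{18269} = \left(- \frac{93384101}{14735394}\right) \frac{1}{5212} + \frac{35}{18269} = - \frac{93384101}{76800873528} + \frac{35}{18269} = \frac{981996432311}{1403075158483032}$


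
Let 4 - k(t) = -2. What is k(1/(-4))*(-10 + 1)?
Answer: -54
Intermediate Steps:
k(t) = 6 (k(t) = 4 - 1*(-2) = 4 + 2 = 6)
k(1/(-4))*(-10 + 1) = 6*(-10 + 1) = 6*(-9) = -54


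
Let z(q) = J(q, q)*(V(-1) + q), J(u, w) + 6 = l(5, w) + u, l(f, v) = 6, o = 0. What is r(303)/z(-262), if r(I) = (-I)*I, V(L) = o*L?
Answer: -91809/68644 ≈ -1.3375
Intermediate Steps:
V(L) = 0 (V(L) = 0*L = 0)
r(I) = -I**2
J(u, w) = u (J(u, w) = -6 + (6 + u) = u)
z(q) = q**2 (z(q) = q*(0 + q) = q*q = q**2)
r(303)/z(-262) = (-1*303**2)/((-262)**2) = -1*91809/68644 = -91809*1/68644 = -91809/68644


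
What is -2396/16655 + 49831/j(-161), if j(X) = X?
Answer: -830321061/2681455 ≈ -309.65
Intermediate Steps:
-2396/16655 + 49831/j(-161) = -2396/16655 + 49831/(-161) = -2396*1/16655 + 49831*(-1/161) = -2396/16655 - 49831/161 = -830321061/2681455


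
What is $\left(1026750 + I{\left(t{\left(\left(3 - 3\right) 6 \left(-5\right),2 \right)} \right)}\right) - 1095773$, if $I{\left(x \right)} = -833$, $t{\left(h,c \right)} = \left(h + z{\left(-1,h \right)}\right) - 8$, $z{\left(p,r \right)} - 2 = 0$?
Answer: $-69856$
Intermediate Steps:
$z{\left(p,r \right)} = 2$ ($z{\left(p,r \right)} = 2 + 0 = 2$)
$t{\left(h,c \right)} = -6 + h$ ($t{\left(h,c \right)} = \left(h + 2\right) - 8 = \left(2 + h\right) - 8 = -6 + h$)
$\left(1026750 + I{\left(t{\left(\left(3 - 3\right) 6 \left(-5\right),2 \right)} \right)}\right) - 1095773 = \left(1026750 - 833\right) - 1095773 = 1025917 - 1095773 = -69856$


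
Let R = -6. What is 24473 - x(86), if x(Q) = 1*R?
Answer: 24479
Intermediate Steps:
x(Q) = -6 (x(Q) = 1*(-6) = -6)
24473 - x(86) = 24473 - 1*(-6) = 24473 + 6 = 24479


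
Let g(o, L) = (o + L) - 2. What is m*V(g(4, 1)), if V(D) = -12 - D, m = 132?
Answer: -1980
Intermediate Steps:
g(o, L) = -2 + L + o (g(o, L) = (L + o) - 2 = -2 + L + o)
m*V(g(4, 1)) = 132*(-12 - (-2 + 1 + 4)) = 132*(-12 - 1*3) = 132*(-12 - 3) = 132*(-15) = -1980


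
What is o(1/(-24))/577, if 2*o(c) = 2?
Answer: 1/577 ≈ 0.0017331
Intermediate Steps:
o(c) = 1 (o(c) = (½)*2 = 1)
o(1/(-24))/577 = 1/577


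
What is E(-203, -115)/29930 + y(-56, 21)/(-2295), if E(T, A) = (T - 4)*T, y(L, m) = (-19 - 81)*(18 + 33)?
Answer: 976789/269370 ≈ 3.6262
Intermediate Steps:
y(L, m) = -5100 (y(L, m) = -100*51 = -5100)
E(T, A) = T*(-4 + T) (E(T, A) = (-4 + T)*T = T*(-4 + T))
E(-203, -115)/29930 + y(-56, 21)/(-2295) = -203*(-4 - 203)/29930 - 5100/(-2295) = -203*(-207)*(1/29930) - 5100*(-1/2295) = 42021*(1/29930) + 20/9 = 42021/29930 + 20/9 = 976789/269370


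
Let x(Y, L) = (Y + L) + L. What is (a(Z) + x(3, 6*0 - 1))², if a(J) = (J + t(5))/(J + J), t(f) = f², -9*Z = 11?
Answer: 9216/121 ≈ 76.165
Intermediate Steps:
Z = -11/9 (Z = -⅑*11 = -11/9 ≈ -1.2222)
x(Y, L) = Y + 2*L (x(Y, L) = (L + Y) + L = Y + 2*L)
a(J) = (25 + J)/(2*J) (a(J) = (J + 5²)/(J + J) = (J + 25)/((2*J)) = (25 + J)*(1/(2*J)) = (25 + J)/(2*J))
(a(Z) + x(3, 6*0 - 1))² = ((25 - 11/9)/(2*(-11/9)) + (3 + 2*(6*0 - 1)))² = ((½)*(-9/11)*(214/9) + (3 + 2*(0 - 1)))² = (-107/11 + (3 + 2*(-1)))² = (-107/11 + (3 - 2))² = (-107/11 + 1)² = (-96/11)² = 9216/121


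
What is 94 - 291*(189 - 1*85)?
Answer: -30170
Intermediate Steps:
94 - 291*(189 - 1*85) = 94 - 291*(189 - 85) = 94 - 291*104 = 94 - 30264 = -30170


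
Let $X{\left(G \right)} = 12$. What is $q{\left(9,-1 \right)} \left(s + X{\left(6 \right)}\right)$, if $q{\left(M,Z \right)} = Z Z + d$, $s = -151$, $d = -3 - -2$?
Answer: $0$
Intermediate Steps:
$d = -1$ ($d = -3 + 2 = -1$)
$q{\left(M,Z \right)} = -1 + Z^{2}$ ($q{\left(M,Z \right)} = Z Z - 1 = Z^{2} - 1 = -1 + Z^{2}$)
$q{\left(9,-1 \right)} \left(s + X{\left(6 \right)}\right) = \left(-1 + \left(-1\right)^{2}\right) \left(-151 + 12\right) = \left(-1 + 1\right) \left(-139\right) = 0 \left(-139\right) = 0$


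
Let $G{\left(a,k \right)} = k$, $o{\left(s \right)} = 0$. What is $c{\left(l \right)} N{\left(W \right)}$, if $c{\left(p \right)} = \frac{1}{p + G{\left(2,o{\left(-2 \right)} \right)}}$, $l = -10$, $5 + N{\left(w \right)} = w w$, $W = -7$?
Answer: $- \frac{22}{5} \approx -4.4$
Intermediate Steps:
$N{\left(w \right)} = -5 + w^{2}$ ($N{\left(w \right)} = -5 + w w = -5 + w^{2}$)
$c{\left(p \right)} = \frac{1}{p}$ ($c{\left(p \right)} = \frac{1}{p + 0} = \frac{1}{p}$)
$c{\left(l \right)} N{\left(W \right)} = \frac{-5 + \left(-7\right)^{2}}{-10} = - \frac{-5 + 49}{10} = \left(- \frac{1}{10}\right) 44 = - \frac{22}{5}$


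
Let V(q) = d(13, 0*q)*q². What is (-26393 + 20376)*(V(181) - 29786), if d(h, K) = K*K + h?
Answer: -2383375819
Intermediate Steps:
d(h, K) = h + K² (d(h, K) = K² + h = h + K²)
V(q) = 13*q² (V(q) = (13 + (0*q)²)*q² = (13 + 0²)*q² = (13 + 0)*q² = 13*q²)
(-26393 + 20376)*(V(181) - 29786) = (-26393 + 20376)*(13*181² - 29786) = -6017*(13*32761 - 29786) = -6017*(425893 - 29786) = -6017*396107 = -2383375819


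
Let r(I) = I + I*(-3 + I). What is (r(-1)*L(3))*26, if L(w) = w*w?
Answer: 702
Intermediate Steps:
L(w) = w²
(r(-1)*L(3))*26 = (-(-2 - 1)*3²)*26 = (-1*(-3)*9)*26 = (3*9)*26 = 27*26 = 702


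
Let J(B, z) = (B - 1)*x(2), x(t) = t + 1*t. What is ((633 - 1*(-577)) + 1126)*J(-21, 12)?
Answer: -205568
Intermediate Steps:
x(t) = 2*t (x(t) = t + t = 2*t)
J(B, z) = -4 + 4*B (J(B, z) = (B - 1)*(2*2) = (-1 + B)*4 = -4 + 4*B)
((633 - 1*(-577)) + 1126)*J(-21, 12) = ((633 - 1*(-577)) + 1126)*(-4 + 4*(-21)) = ((633 + 577) + 1126)*(-4 - 84) = (1210 + 1126)*(-88) = 2336*(-88) = -205568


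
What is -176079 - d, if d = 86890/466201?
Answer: -82088292769/466201 ≈ -1.7608e+5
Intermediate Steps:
d = 86890/466201 (d = 86890*(1/466201) = 86890/466201 ≈ 0.18638)
-176079 - d = -176079 - 1*86890/466201 = -176079 - 86890/466201 = -82088292769/466201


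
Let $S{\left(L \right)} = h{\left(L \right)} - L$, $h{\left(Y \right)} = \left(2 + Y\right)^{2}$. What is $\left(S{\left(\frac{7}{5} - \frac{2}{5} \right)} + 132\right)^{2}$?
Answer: $19600$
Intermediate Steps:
$S{\left(L \right)} = \left(2 + L\right)^{2} - L$
$\left(S{\left(\frac{7}{5} - \frac{2}{5} \right)} + 132\right)^{2} = \left(\left(\left(2 + \left(\frac{7}{5} - \frac{2}{5}\right)\right)^{2} - \left(\frac{7}{5} - \frac{2}{5}\right)\right) + 132\right)^{2} = \left(\left(\left(2 + 1\right)^{2} - 1\right) + 132\right)^{2} = \left(\left(3^{2} - 1\right) + 132\right)^{2} = \left(\left(9 - 1\right) + 132\right)^{2} = \left(8 + 132\right)^{2} = 140^{2} = 19600$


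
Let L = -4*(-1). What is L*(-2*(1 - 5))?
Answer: 32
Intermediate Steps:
L = 4
L*(-2*(1 - 5)) = 4*(-2*(1 - 5)) = 4*(-2*(-4)) = 4*8 = 32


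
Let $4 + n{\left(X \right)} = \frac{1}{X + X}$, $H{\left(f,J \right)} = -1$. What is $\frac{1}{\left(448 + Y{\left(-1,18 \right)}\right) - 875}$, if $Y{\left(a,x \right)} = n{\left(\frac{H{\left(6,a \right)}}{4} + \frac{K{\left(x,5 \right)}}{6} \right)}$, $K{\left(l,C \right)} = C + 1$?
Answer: $- \frac{3}{1291} \approx -0.0023238$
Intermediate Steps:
$K{\left(l,C \right)} = 1 + C$
$n{\left(X \right)} = -4 + \frac{1}{2 X}$ ($n{\left(X \right)} = -4 + \frac{1}{X + X} = -4 + \frac{1}{2 X}$)
$Y{\left(a,x \right)} = - \frac{10}{3}$ ($Y{\left(a,x \right)} = -4 + \frac{1}{2 \left(- \frac{1}{4} + \frac{1 + 5}{6}\right)} = -4 + \frac{1}{2 \left(\left(-1\right) \frac{1}{4} + 6 \cdot \frac{1}{6}\right)} = -4 + \frac{1}{2 \left(- \frac{1}{4} + 1\right)} = -4 + \frac{1}{2 \cdot \frac{3}{4}} = -4 + \frac{1}{2} \cdot \frac{4}{3} = -4 + \frac{2}{3} = - \frac{10}{3}$)
$\frac{1}{\left(448 + Y{\left(-1,18 \right)}\right) - 875} = \frac{1}{\left(448 - \frac{10}{3}\right) - 875} = \frac{1}{\frac{1334}{3} - 875} = \frac{1}{- \frac{1291}{3}} = - \frac{3}{1291}$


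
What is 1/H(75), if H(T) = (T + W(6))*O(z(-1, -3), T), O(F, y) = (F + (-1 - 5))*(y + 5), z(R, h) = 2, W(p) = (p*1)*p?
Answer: -1/35520 ≈ -2.8153e-5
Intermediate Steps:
W(p) = p² (W(p) = p*p = p²)
O(F, y) = (-6 + F)*(5 + y) (O(F, y) = (F - 6)*(5 + y) = (-6 + F)*(5 + y))
H(T) = (-20 - 4*T)*(36 + T) (H(T) = (T + 6²)*(-30 - 6*T + 5*2 + 2*T) = (T + 36)*(-30 - 6*T + 10 + 2*T) = (36 + T)*(-20 - 4*T) = (-20 - 4*T)*(36 + T))
1/H(75) = 1/(-4*(5 + 75)*(36 + 75)) = 1/(-4*80*111) = 1/(-35520) = -1/35520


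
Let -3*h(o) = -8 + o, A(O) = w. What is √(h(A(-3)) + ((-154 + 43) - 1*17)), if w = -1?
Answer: 5*I*√5 ≈ 11.18*I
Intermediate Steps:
A(O) = -1
h(o) = 8/3 - o/3 (h(o) = -(-8 + o)/3 = 8/3 - o/3)
√(h(A(-3)) + ((-154 + 43) - 1*17)) = √((8/3 - ⅓*(-1)) + ((-154 + 43) - 1*17)) = √((8/3 + ⅓) + (-111 - 17)) = √(3 - 128) = √(-125) = 5*I*√5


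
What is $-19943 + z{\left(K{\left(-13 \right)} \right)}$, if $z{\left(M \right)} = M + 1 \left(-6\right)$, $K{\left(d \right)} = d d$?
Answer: $-19780$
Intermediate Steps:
$K{\left(d \right)} = d^{2}$
$z{\left(M \right)} = -6 + M$ ($z{\left(M \right)} = M - 6 = -6 + M$)
$-19943 + z{\left(K{\left(-13 \right)} \right)} = -19943 - \left(6 - \left(-13\right)^{2}\right) = -19943 + \left(-6 + 169\right) = -19943 + 163 = -19780$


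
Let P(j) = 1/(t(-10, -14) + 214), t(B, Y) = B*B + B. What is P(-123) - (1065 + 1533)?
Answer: -789791/304 ≈ -2598.0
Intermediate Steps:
t(B, Y) = B + B**2 (t(B, Y) = B**2 + B = B + B**2)
P(j) = 1/304 (P(j) = 1/(-10*(1 - 10) + 214) = 1/(-10*(-9) + 214) = 1/(90 + 214) = 1/304)
P(-123) - (1065 + 1533) = 1/304 - (1065 + 1533) = 1/304 - 1*2598 = 1/304 - 2598 = -789791/304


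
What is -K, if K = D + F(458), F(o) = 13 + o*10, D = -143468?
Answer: 138875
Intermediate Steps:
F(o) = 13 + 10*o
K = -138875 (K = -143468 + (13 + 10*458) = -143468 + (13 + 4580) = -143468 + 4593 = -138875)
-K = -1*(-138875) = 138875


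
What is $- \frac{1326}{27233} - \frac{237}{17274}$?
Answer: $- \frac{9786515}{156807614} \approx -0.062411$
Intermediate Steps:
$- \frac{1326}{27233} - \frac{237}{17274} = \left(-1326\right) \frac{1}{27233} - \frac{79}{5758} = - \frac{1326}{27233} - \frac{79}{5758} = - \frac{9786515}{156807614}$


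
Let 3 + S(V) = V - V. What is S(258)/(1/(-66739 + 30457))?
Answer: 108846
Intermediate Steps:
S(V) = -3 (S(V) = -3 + (V - V) = -3 + 0 = -3)
S(258)/(1/(-66739 + 30457)) = -3/(1/(-66739 + 30457)) = -3/(1/(-36282)) = -3/(-1/36282) = -3*(-36282) = 108846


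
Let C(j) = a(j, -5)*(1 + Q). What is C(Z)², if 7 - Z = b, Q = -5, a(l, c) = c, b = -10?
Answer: 400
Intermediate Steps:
Z = 17 (Z = 7 - 1*(-10) = 7 + 10 = 17)
C(j) = 20 (C(j) = -5*(1 - 5) = -5*(-4) = 20)
C(Z)² = 20² = 400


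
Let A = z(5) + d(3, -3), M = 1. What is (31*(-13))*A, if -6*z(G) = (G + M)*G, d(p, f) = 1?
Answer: 1612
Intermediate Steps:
z(G) = -G*(1 + G)/6 (z(G) = -(G + 1)*G/6 = -(1 + G)*G/6 = -G*(1 + G)/6)
A = -4 (A = -⅙*5*(1 + 5) + 1 = -⅙*5*6 + 1 = -5 + 1 = -4)
(31*(-13))*A = (31*(-13))*(-4) = -403*(-4) = 1612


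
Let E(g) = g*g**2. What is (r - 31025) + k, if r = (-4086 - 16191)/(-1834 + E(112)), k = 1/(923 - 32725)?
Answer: -115364436097079/3718432949 ≈ -31025.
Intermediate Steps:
k = -1/31802 (k = 1/(-31802) = -1/31802 ≈ -3.1445e-5)
E(g) = g**3
r = -6759/467698 (r = (-4086 - 16191)/(-1834 + 112**3) = -20277/(-1834 + 1404928) = -20277/1403094 = -20277*1/1403094 = -6759/467698 ≈ -0.014452)
(r - 31025) + k = (-6759/467698 - 31025) - 1/31802 = -14510337209/467698 - 1/31802 = -115364436097079/3718432949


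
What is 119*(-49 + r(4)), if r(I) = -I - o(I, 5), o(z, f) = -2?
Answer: -6069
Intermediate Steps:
r(I) = 2 - I (r(I) = -I - 1*(-2) = -I + 2 = 2 - I)
119*(-49 + r(4)) = 119*(-49 + (2 - 1*4)) = 119*(-49 + (2 - 4)) = 119*(-49 - 2) = 119*(-51) = -6069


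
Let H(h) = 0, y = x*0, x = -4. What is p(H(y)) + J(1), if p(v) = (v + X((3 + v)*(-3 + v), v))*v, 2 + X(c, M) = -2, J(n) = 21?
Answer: 21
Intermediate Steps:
X(c, M) = -4 (X(c, M) = -2 - 2 = -4)
y = 0 (y = -4*0 = 0)
p(v) = v*(-4 + v) (p(v) = (v - 4)*v = (-4 + v)*v = v*(-4 + v))
p(H(y)) + J(1) = 0*(-4 + 0) + 21 = 0*(-4) + 21 = 0 + 21 = 21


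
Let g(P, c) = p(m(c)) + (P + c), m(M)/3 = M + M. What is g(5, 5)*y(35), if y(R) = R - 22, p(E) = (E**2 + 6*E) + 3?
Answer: 14209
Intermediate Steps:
m(M) = 6*M (m(M) = 3*(M + M) = 3*(2*M) = 6*M)
p(E) = 3 + E**2 + 6*E
g(P, c) = 3 + P + 36*c**2 + 37*c (g(P, c) = (3 + (6*c)**2 + 6*(6*c)) + (P + c) = (3 + 36*c**2 + 36*c) + (P + c) = (3 + 36*c + 36*c**2) + (P + c) = 3 + P + 36*c**2 + 37*c)
y(R) = -22 + R
g(5, 5)*y(35) = (3 + 5 + 36*5**2 + 37*5)*(-22 + 35) = (3 + 5 + 36*25 + 185)*13 = (3 + 5 + 900 + 185)*13 = 1093*13 = 14209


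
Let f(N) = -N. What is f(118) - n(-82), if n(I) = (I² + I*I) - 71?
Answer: -13495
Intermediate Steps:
n(I) = -71 + 2*I² (n(I) = (I² + I²) - 71 = 2*I² - 71 = -71 + 2*I²)
f(118) - n(-82) = -1*118 - (-71 + 2*(-82)²) = -118 - (-71 + 2*6724) = -118 - (-71 + 13448) = -118 - 1*13377 = -118 - 13377 = -13495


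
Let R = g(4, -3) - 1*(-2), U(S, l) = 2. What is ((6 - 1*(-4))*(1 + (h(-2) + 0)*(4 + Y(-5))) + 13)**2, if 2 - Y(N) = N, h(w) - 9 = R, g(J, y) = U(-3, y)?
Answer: 2111209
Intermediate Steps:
g(J, y) = 2
R = 4 (R = 2 - 1*(-2) = 2 + 2 = 4)
h(w) = 13 (h(w) = 9 + 4 = 13)
Y(N) = 2 - N
((6 - 1*(-4))*(1 + (h(-2) + 0)*(4 + Y(-5))) + 13)**2 = ((6 - 1*(-4))*(1 + (13 + 0)*(4 + (2 - 1*(-5)))) + 13)**2 = ((6 + 4)*(1 + 13*(4 + (2 + 5))) + 13)**2 = (10*(1 + 13*(4 + 7)) + 13)**2 = (10*(1 + 13*11) + 13)**2 = (10*(1 + 143) + 13)**2 = (10*144 + 13)**2 = (1440 + 13)**2 = 1453**2 = 2111209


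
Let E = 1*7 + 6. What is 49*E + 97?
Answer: 734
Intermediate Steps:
E = 13 (E = 7 + 6 = 13)
49*E + 97 = 49*13 + 97 = 637 + 97 = 734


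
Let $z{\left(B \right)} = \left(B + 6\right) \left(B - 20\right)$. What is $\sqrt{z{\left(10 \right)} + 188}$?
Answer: $2 \sqrt{7} \approx 5.2915$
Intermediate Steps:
$z{\left(B \right)} = \left(-20 + B\right) \left(6 + B\right)$ ($z{\left(B \right)} = \left(6 + B\right) \left(-20 + B\right) = \left(-20 + B\right) \left(6 + B\right)$)
$\sqrt{z{\left(10 \right)} + 188} = \sqrt{\left(-120 + 10^{2} - 140\right) + 188} = \sqrt{\left(-120 + 100 - 140\right) + 188} = \sqrt{-160 + 188} = \sqrt{28} = 2 \sqrt{7}$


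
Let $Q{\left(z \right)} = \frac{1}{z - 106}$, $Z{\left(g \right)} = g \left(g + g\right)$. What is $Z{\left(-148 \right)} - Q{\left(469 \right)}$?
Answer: $\frac{15902303}{363} \approx 43808.0$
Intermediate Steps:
$Z{\left(g \right)} = 2 g^{2}$ ($Z{\left(g \right)} = g 2 g = 2 g^{2}$)
$Q{\left(z \right)} = \frac{1}{-106 + z}$
$Z{\left(-148 \right)} - Q{\left(469 \right)} = 2 \left(-148\right)^{2} - \frac{1}{-106 + 469} = 2 \cdot 21904 - \frac{1}{363} = 43808 - \frac{1}{363} = \frac{15902303}{363}$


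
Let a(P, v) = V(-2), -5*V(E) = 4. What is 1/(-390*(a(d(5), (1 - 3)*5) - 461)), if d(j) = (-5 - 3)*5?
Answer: 1/180102 ≈ 5.5524e-6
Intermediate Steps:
V(E) = -⅘ (V(E) = -⅕*4 = -⅘)
d(j) = -40 (d(j) = -8*5 = -40)
a(P, v) = -⅘
1/(-390*(a(d(5), (1 - 3)*5) - 461)) = 1/(-390*(-⅘ - 461)) = 1/(-390*(-2309/5)) = 1/180102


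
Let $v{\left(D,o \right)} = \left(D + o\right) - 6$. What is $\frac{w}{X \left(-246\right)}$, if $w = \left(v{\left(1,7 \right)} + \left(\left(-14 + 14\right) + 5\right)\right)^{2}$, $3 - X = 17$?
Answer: $\frac{7}{492} \approx 0.014228$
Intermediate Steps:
$v{\left(D,o \right)} = -6 + D + o$
$X = -14$ ($X = 3 - 17 = -14$)
$w = 49$ ($w = \left(\left(-6 + 1 + 7\right) + \left(\left(-14 + 14\right) + 5\right)\right)^{2} = \left(2 + \left(0 + 5\right)\right)^{2} = \left(2 + 5\right)^{2} = 7^{2} = 49$)
$\frac{w}{X \left(-246\right)} = \frac{49}{\left(-14\right) \left(-246\right)} = \frac{49}{3444} = 49 \cdot \frac{1}{3444} = \frac{7}{492}$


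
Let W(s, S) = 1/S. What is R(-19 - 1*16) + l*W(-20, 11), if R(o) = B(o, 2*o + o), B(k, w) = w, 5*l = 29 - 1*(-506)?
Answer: -1048/11 ≈ -95.273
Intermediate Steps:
l = 107 (l = (29 - 1*(-506))/5 = (29 + 506)/5 = (1/5)*535 = 107)
R(o) = 3*o (R(o) = 2*o + o = 3*o)
R(-19 - 1*16) + l*W(-20, 11) = 3*(-19 - 1*16) + 107/11 = 3*(-19 - 16) + 107*(1/11) = 3*(-35) + 107/11 = -105 + 107/11 = -1048/11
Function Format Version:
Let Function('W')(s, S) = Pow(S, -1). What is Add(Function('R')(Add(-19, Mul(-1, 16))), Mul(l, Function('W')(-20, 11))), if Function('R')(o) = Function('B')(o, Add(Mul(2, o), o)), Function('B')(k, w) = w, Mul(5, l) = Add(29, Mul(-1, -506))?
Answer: Rational(-1048, 11) ≈ -95.273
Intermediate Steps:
l = 107 (l = Mul(Rational(1, 5), Add(29, Mul(-1, -506))) = Mul(Rational(1, 5), Add(29, 506)) = Mul(Rational(1, 5), 535) = 107)
Function('R')(o) = Mul(3, o) (Function('R')(o) = Add(Mul(2, o), o) = Mul(3, o))
Add(Function('R')(Add(-19, Mul(-1, 16))), Mul(l, Function('W')(-20, 11))) = Add(Mul(3, Add(-19, Mul(-1, 16))), Mul(107, Pow(11, -1))) = Add(Mul(3, Add(-19, -16)), Mul(107, Rational(1, 11))) = Add(Mul(3, -35), Rational(107, 11)) = Add(-105, Rational(107, 11)) = Rational(-1048, 11)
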